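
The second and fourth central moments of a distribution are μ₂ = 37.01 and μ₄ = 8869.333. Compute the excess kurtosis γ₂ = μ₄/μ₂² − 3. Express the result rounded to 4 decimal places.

μ₂² = 37.01² = 1369.74010
μ₄/μ₂² = 8869.333 / 1369.74010 = 6.47519
γ₂ = 6.47519 − 3 ≈ 3.4752

3.4752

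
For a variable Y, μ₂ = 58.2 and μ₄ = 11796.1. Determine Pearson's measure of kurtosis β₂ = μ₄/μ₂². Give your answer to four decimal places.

μ₂² = 58.2² = 3387.24000
μ₄/μ₂² = 11796.1 / 3387.24000 = 3.48251
β₂ ≈ 3.4825

3.4825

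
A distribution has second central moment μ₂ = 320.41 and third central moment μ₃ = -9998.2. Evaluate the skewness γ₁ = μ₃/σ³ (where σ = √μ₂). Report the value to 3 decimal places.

-1.743

σ = √μ₂ = √320.41 = 17.90000
σ³ = μ₂^(3/2) = 5735.33900
γ₁ = μ₃/σ³ = -9998.2 / 5735.33900 ≈ -1.743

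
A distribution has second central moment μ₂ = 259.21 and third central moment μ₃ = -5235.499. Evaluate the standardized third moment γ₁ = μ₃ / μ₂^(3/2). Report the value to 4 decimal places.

-1.2545

σ = √μ₂ = √259.21 = 16.10000
σ³ = μ₂^(3/2) = 4173.28100
γ₁ = μ₃/σ³ = -5235.499 / 4173.28100 ≈ -1.2545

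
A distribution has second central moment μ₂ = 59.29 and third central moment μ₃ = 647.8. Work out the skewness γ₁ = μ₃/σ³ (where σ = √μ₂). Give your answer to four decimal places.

σ = √μ₂ = √59.29 = 7.70000
σ³ = μ₂^(3/2) = 456.53300
γ₁ = μ₃/σ³ = 647.8 / 456.53300 ≈ 1.4190

1.4190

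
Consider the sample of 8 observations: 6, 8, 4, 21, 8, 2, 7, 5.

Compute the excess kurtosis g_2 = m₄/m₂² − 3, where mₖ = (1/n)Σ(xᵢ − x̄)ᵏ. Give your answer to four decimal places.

x̄ = 7.6250
Σ(xᵢ − x̄)² = 233.8750 ⇒ m₂ = 29.23438
Σ(xᵢ − x̄)⁴ = 33230.3066 ⇒ m₄ = 4153.78833
m₂² = 854.64868
g_2 = m₄/m₂² − 3 = 4.86023 − 3 ≈ 1.8602

1.8602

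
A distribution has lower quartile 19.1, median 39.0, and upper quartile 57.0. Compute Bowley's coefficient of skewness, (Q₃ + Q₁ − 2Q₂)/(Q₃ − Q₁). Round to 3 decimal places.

numerator: Q₃ + Q₁ − 2Q₂ = 57.0 + 19.1 − 2×39.0 = -1.9000
denominator: Q₃ − Q₁ = 57.0 − 19.1 = 37.9000
Bowley skewness = -1.9000 / 37.9000 ≈ -0.050

-0.050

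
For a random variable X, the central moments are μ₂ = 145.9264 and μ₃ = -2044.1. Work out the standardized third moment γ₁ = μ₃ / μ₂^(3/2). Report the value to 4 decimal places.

σ = √μ₂ = √145.9264 = 12.08000
σ³ = μ₂^(3/2) = 1762.79091
γ₁ = μ₃/σ³ = -2044.1 / 1762.79091 ≈ -1.1596

-1.1596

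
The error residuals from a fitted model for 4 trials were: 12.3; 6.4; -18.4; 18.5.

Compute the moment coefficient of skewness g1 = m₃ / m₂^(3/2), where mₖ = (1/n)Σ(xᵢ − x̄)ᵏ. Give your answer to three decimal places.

x̄ = (12.3 + 6.4 - 18.4 + 18.5) / 4 = 4.7000
deviations (xᵢ − x̄): 7.6000, 1.7000, -23.1000, 13.8000
Σ(xᵢ − x̄)² = 784.7000 ⇒ m₂ = 784.7000/4 = 196.17500
Σ(xᵢ − x̄)³ = -9254.4300 ⇒ m₃ = -9254.4300/4 = -2313.60750
m₂^(3/2) = 196.17500^(1.5) = 2747.67582
g1 = m₃ / m₂^(3/2) = -2313.60750 / 2747.67582 ≈ -0.842

-0.842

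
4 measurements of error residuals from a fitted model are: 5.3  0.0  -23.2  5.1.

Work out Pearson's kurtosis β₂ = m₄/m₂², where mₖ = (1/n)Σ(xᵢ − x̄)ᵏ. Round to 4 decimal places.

2.2376

x̄ = -3.2000
Σ(xᵢ − x̄)² = 551.3800 ⇒ m₂ = 137.84500
Σ(xᵢ − x̄)⁴ = 170070.7522 ⇒ m₄ = 42517.68805
m₂² = 19001.24403
β₂ = m₄/m₂² = 42517.68805 / 19001.24403 ≈ 2.2376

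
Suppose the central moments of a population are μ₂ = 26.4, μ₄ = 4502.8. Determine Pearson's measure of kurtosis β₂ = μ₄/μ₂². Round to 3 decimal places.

6.461

μ₂² = 26.4² = 696.96000
μ₄/μ₂² = 4502.8 / 696.96000 = 6.46063
β₂ ≈ 6.461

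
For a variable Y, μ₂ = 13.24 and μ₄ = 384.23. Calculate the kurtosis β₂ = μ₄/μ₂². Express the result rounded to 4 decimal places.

μ₂² = 13.24² = 175.29760
μ₄/μ₂² = 384.23 / 175.29760 = 2.19187
β₂ ≈ 2.1919

2.1919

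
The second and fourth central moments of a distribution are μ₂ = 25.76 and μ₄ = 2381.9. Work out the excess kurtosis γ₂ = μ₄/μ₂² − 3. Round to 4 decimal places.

μ₂² = 25.76² = 663.57760
μ₄/μ₂² = 2381.9 / 663.57760 = 3.58948
γ₂ = 3.58948 − 3 ≈ 0.5895

0.5895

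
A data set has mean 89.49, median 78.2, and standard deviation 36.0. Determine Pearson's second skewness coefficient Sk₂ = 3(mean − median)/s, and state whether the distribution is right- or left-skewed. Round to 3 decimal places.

0.941, right-skewed

Sk₂ = 3(89.49 − 78.2) / 36.0 = 3 × 11.2900 / 36.0
    = 33.8700 / 36.0 ≈ 0.941
Sk₂ > 0 ⇒ mean > median ⇒ right-skewed (positive skew).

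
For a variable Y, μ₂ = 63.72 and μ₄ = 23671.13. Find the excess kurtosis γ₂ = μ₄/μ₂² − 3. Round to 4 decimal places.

2.8300

μ₂² = 63.72² = 4060.23840
μ₄/μ₂² = 23671.13 / 4060.23840 = 5.82999
γ₂ = 5.82999 − 3 ≈ 2.8300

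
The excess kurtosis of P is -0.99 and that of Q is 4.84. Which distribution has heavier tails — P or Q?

Higher excess kurtosis ⇒ heavier tails relative to the normal distribution.
-0.99 vs 4.84: the larger is 4.84, so Q has heavier tails. (Q is leptokurtic — heavier-than-normal tails; the other is platykurtic.)

Q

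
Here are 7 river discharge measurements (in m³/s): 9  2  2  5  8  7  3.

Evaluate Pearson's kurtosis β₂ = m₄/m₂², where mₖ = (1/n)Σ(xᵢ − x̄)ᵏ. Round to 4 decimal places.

1.3968

x̄ = 5.1429
Σ(xᵢ − x̄)² = 50.8571 ⇒ m₂ = 7.26531
Σ(xᵢ − x̄)⁴ = 516.0933 ⇒ m₄ = 73.72761
m₂² = 52.78467
β₂ = m₄/m₂² = 73.72761 / 52.78467 ≈ 1.3968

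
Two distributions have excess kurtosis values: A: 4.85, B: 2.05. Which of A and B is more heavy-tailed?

A

Higher excess kurtosis ⇒ heavier tails relative to the normal distribution.
4.85 vs 2.05: the larger is 4.85, so A has heavier tails.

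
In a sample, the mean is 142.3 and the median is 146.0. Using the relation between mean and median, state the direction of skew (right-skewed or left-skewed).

left-skewed

mean − median = 142.3 − 146.0 = -3.7
mean < median ⇒ the longer tail is on the left ⇒ left-skewed (negatively skewed).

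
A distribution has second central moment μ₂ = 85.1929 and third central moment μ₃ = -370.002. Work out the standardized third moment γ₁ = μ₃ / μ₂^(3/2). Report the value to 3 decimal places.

-0.471

σ = √μ₂ = √85.1929 = 9.23000
σ³ = μ₂^(3/2) = 786.33047
γ₁ = μ₃/σ³ = -370.002 / 786.33047 ≈ -0.471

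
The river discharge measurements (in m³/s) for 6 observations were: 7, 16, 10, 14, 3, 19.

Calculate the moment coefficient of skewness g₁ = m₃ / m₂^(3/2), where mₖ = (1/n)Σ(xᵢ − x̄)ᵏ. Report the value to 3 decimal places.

-0.186

x̄ = (7 + 16 + 10 + 14 + 3 + 19) / 6 = 11.5000
deviations (xᵢ − x̄): -4.5000, 4.5000, -1.5000, 2.5000, -8.5000, 7.5000
Σ(xᵢ − x̄)² = 177.5000 ⇒ m₂ = 177.5000/6 = 29.58333
Σ(xᵢ − x̄)³ = -180.0000 ⇒ m₃ = -180.0000/6 = -30.00000
m₂^(3/2) = 29.58333^(1.5) = 160.90542
g₁ = m₃ / m₂^(3/2) = -30.00000 / 160.90542 ≈ -0.186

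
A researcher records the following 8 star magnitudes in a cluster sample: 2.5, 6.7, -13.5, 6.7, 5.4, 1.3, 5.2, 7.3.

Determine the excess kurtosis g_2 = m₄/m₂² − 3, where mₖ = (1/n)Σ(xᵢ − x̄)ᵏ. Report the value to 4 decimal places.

2.1019

x̄ = 2.7000
Σ(xᵢ − x̄)² = 331.1400 ⇒ m₂ = 41.39250
Σ(xᵢ − x̄)⁴ = 69930.5490 ⇒ m₄ = 8741.31862
m₂² = 1713.33906
g_2 = m₄/m₂² − 3 = 5.10192 − 3 ≈ 2.1019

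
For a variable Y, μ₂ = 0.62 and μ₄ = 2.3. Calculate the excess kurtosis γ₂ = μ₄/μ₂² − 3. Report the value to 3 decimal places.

2.983

μ₂² = 0.62² = 0.38440
μ₄/μ₂² = 2.3 / 0.38440 = 5.98335
γ₂ = 5.98335 − 3 ≈ 2.983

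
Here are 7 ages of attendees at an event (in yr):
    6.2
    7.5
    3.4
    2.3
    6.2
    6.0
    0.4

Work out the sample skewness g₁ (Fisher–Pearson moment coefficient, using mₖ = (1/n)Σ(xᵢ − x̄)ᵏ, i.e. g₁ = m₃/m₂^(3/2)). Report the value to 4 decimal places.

x̄ = (6.2 + 7.5 + 3.4 + 2.3 + 6.2 + 6.0 + 0.4) / 7 = 4.5714
deviations (xᵢ − x̄): 1.6286, 2.9286, -1.1714, -2.2714, 1.6286, 1.4286, -4.1714
Σ(xᵢ − x̄)² = 39.8543 ⇒ m₂ = 39.8543/7 = 5.69347
Σ(xᵢ − x̄)³ = -49.2418 ⇒ m₃ = -49.2418/7 = -7.03454
m₂^(3/2) = 5.69347^(1.5) = 13.58518
g₁ = m₃ / m₂^(3/2) = -7.03454 / 13.58518 ≈ -0.5178

-0.5178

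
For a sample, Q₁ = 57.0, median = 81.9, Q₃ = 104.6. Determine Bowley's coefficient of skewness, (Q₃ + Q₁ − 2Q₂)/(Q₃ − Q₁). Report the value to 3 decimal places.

-0.046

numerator: Q₃ + Q₁ − 2Q₂ = 104.6 + 57.0 − 2×81.9 = -2.2000
denominator: Q₃ − Q₁ = 104.6 − 57.0 = 47.6000
Bowley skewness = -2.2000 / 47.6000 ≈ -0.046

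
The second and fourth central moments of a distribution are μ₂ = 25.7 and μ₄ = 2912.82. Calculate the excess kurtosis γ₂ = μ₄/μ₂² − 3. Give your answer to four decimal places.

μ₂² = 25.7² = 660.49000
μ₄/μ₂² = 2912.82 / 660.49000 = 4.41009
γ₂ = 4.41009 − 3 ≈ 1.4101

1.4101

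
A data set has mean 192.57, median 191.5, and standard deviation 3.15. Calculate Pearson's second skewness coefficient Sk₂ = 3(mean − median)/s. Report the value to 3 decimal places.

Sk₂ = 3(192.57 − 191.5) / 3.15 = 3 × 1.0700 / 3.15
    = 3.2100 / 3.15 ≈ 1.019

1.019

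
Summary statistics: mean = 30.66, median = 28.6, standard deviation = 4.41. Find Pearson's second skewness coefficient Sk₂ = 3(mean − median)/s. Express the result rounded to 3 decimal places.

Sk₂ = 3(30.66 − 28.6) / 4.41 = 3 × 2.0600 / 4.41
    = 6.1800 / 4.41 ≈ 1.401

1.401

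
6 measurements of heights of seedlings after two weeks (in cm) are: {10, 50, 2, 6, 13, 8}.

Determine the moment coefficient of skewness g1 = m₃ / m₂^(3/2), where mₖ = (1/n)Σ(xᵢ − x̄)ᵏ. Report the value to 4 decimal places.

x̄ = (10 + 50 + 2 + 6 + 13 + 8) / 6 = 14.8333
deviations (xᵢ − x̄): -4.8333, 35.1667, -12.8333, -8.8333, -1.8333, -6.8333
Σ(xᵢ − x̄)² = 1552.8333 ⇒ m₂ = 1552.8333/6 = 258.80556
Σ(xᵢ − x̄)³ = 40249.4444 ⇒ m₃ = 40249.4444/6 = 6708.24074
m₂^(3/2) = 258.80556^(1.5) = 4163.51748
g1 = m₃ / m₂^(3/2) = 6708.24074 / 4163.51748 ≈ 1.6112

1.6112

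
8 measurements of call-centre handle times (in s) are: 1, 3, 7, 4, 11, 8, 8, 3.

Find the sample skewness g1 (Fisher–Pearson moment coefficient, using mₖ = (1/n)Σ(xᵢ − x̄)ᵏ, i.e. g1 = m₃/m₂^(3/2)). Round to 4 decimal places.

x̄ = (1 + 3 + 7 + 4 + 11 + 8 + 8 + 3) / 8 = 5.6250
deviations (xᵢ − x̄): -4.6250, -2.6250, 1.3750, -1.6250, 5.3750, 2.3750, 2.3750, -2.6250
Σ(xᵢ − x̄)² = 79.8750 ⇒ m₂ = 79.8750/8 = 9.98438
Σ(xᵢ − x̄)³ = 45.2813 ⇒ m₃ = 45.2813/8 = 5.66016
m₂^(3/2) = 9.98438^(1.5) = 31.54869
g1 = m₃ / m₂^(3/2) = 5.66016 / 31.54869 ≈ 0.1794

0.1794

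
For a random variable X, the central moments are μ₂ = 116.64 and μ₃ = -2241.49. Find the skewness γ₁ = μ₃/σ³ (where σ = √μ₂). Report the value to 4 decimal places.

-1.7794

σ = √μ₂ = √116.64 = 10.80000
σ³ = μ₂^(3/2) = 1259.71200
γ₁ = μ₃/σ³ = -2241.49 / 1259.71200 ≈ -1.7794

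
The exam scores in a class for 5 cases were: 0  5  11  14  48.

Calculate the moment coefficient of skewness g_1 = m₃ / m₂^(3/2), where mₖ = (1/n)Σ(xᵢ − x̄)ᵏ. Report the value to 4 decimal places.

x̄ = (0 + 5 + 11 + 14 + 48) / 5 = 15.6000
deviations (xᵢ − x̄): -15.6000, -10.6000, -4.6000, -1.6000, 32.4000
Σ(xᵢ − x̄)² = 1429.2000 ⇒ m₂ = 1429.2000/5 = 285.84000
Σ(xᵢ − x̄)³ = 28923.3600 ⇒ m₃ = 28923.3600/5 = 5784.67200
m₂^(3/2) = 285.84000^(1.5) = 4832.64067
g_1 = m₃ / m₂^(3/2) = 5784.67200 / 4832.64067 ≈ 1.1970

1.1970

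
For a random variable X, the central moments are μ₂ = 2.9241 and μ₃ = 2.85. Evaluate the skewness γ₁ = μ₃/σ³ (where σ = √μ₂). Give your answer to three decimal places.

σ = √μ₂ = √2.9241 = 1.71000
σ³ = μ₂^(3/2) = 5.00021
γ₁ = μ₃/σ³ = 2.85 / 5.00021 ≈ 0.570

0.570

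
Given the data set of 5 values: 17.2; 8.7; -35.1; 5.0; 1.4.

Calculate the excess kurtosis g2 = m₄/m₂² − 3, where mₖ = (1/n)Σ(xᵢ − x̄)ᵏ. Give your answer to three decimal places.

-0.115

x̄ = -0.5600
Σ(xᵢ − x̄)² = 1628.9320 ⇒ m₂ = 325.78640
Σ(xᵢ − x̄)⁴ = 1531087.9996 ⇒ m₄ = 306217.59992
m₂² = 106136.77842
g2 = m₄/m₂² − 3 = 2.88512 − 3 ≈ -0.115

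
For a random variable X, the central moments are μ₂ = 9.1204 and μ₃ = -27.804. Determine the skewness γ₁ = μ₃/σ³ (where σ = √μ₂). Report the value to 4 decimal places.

-1.0095

σ = √μ₂ = √9.1204 = 3.02000
σ³ = μ₂^(3/2) = 27.54361
γ₁ = μ₃/σ³ = -27.804 / 27.54361 ≈ -1.0095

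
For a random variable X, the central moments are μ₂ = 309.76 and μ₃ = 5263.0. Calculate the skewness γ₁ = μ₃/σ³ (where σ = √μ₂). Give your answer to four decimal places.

0.9654

σ = √μ₂ = √309.76 = 17.60000
σ³ = μ₂^(3/2) = 5451.77600
γ₁ = μ₃/σ³ = 5263.0 / 5451.77600 ≈ 0.9654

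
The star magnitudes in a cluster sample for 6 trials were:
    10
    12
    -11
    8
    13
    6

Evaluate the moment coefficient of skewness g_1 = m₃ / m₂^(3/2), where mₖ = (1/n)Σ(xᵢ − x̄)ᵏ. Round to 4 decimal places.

-1.4681

x̄ = (10 + 12 - 11 + 8 + 13 + 6) / 6 = 6.3333
deviations (xᵢ − x̄): 3.6667, 5.6667, -17.3333, 1.6667, 6.6667, -0.3333
Σ(xᵢ − x̄)² = 393.3333 ⇒ m₂ = 393.3333/6 = 65.55556
Σ(xᵢ − x̄)³ = -4675.5556 ⇒ m₃ = -4675.5556/6 = -779.25926
m₂^(3/2) = 65.55556^(1.5) = 530.77964
g_1 = m₃ / m₂^(3/2) = -779.25926 / 530.77964 ≈ -1.4681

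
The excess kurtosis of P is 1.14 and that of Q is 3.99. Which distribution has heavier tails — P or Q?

Q

Higher excess kurtosis ⇒ heavier tails relative to the normal distribution.
1.14 vs 3.99: the larger is 3.99, so Q has heavier tails.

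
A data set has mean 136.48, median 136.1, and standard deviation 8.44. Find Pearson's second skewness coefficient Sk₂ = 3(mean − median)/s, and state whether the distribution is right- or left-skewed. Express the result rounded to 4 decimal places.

0.1351, right-skewed

Sk₂ = 3(136.48 − 136.1) / 8.44 = 3 × 0.3800 / 8.44
    = 1.1400 / 8.44 ≈ 0.1351
Sk₂ > 0 ⇒ mean > median ⇒ right-skewed (positive skew).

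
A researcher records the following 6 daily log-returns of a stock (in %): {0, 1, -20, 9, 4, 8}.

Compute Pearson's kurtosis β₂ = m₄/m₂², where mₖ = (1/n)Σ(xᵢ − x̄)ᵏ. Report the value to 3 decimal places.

x̄ = 0.3333
Σ(xᵢ − x̄)² = 561.3333 ⇒ m₂ = 93.55556
Σ(xᵢ − x̄)⁴ = 180213.7778 ⇒ m₄ = 30035.62963
m₂² = 8752.64198
β₂ = m₄/m₂² = 30035.62963 / 8752.64198 ≈ 3.432

3.432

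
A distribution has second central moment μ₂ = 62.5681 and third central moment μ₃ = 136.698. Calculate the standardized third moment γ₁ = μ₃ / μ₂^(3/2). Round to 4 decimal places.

0.2762

σ = √μ₂ = √62.5681 = 7.91000
σ³ = μ₂^(3/2) = 494.91367
γ₁ = μ₃/σ³ = 136.698 / 494.91367 ≈ 0.2762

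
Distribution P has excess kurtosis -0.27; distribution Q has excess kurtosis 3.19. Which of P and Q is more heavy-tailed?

Q

Higher excess kurtosis ⇒ heavier tails relative to the normal distribution.
-0.27 vs 3.19: the larger is 3.19, so Q has heavier tails. (Q is leptokurtic — heavier-than-normal tails; the other is platykurtic.)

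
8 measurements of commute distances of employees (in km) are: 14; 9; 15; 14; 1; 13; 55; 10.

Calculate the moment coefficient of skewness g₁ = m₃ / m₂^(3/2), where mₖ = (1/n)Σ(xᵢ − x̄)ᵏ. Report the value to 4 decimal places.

1.8965

x̄ = (14 + 9 + 15 + 14 + 1 + 13 + 55 + 10) / 8 = 16.3750
deviations (xᵢ − x̄): -2.3750, -7.3750, -1.3750, -2.3750, -15.3750, -3.3750, 38.6250, -6.3750
Σ(xᵢ − x̄)² = 1847.8750 ⇒ m₂ = 1847.8750/8 = 230.98438
Σ(xᵢ − x̄)³ = 53261.7188 ⇒ m₃ = 53261.7188/8 = 6657.71484
m₂^(3/2) = 230.98438^(1.5) = 3510.53983
g₁ = m₃ / m₂^(3/2) = 6657.71484 / 3510.53983 ≈ 1.8965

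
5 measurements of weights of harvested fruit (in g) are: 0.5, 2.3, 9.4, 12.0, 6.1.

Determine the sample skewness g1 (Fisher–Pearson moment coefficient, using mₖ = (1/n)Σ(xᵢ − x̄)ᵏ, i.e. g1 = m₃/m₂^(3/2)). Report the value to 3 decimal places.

x̄ = (0.5 + 2.3 + 9.4 + 12.0 + 6.1) / 5 = 6.0600
deviations (xᵢ − x̄): -5.5600, -3.7600, 3.3400, 5.9400, 0.0400
Σ(xᵢ − x̄)² = 91.4920 ⇒ m₂ = 91.4920/5 = 18.29840
Σ(xᵢ − x̄)³ = 21.8074 ⇒ m₃ = 21.8074/5 = 4.36147
m₂^(3/2) = 18.29840^(1.5) = 78.27439
g1 = m₃ / m₂^(3/2) = 4.36147 / 78.27439 ≈ 0.056

0.056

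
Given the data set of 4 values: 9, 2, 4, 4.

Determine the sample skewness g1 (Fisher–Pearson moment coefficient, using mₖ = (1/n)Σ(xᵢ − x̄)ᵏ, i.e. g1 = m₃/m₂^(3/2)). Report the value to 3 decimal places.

0.797

x̄ = (9 + 2 + 4 + 4) / 4 = 4.7500
deviations (xᵢ − x̄): 4.2500, -2.7500, -0.7500, -0.7500
Σ(xᵢ − x̄)² = 26.7500 ⇒ m₂ = 26.7500/4 = 6.68750
Σ(xᵢ − x̄)³ = 55.1250 ⇒ m₃ = 55.1250/4 = 13.78125
m₂^(3/2) = 6.68750^(1.5) = 17.29401
g1 = m₃ / m₂^(3/2) = 13.78125 / 17.29401 ≈ 0.797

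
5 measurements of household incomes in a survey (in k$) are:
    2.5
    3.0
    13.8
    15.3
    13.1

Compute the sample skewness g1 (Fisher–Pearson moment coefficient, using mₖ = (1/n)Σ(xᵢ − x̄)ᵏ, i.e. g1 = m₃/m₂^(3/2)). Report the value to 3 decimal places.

x̄ = (2.5 + 3.0 + 13.8 + 15.3 + 13.1) / 5 = 9.5400
deviations (xᵢ − x̄): -7.0400, -6.5400, 4.2600, 5.7600, 3.5600
Σ(xᵢ − x̄)² = 156.3320 ⇒ m₂ = 156.3320/5 = 31.26640
Σ(xᵢ − x̄)³ = -315.1102 ⇒ m₃ = -315.1102/5 = -63.02203
m₂^(3/2) = 31.26640^(1.5) = 174.83035
g1 = m₃ / m₂^(3/2) = -63.02203 / 174.83035 ≈ -0.360

-0.360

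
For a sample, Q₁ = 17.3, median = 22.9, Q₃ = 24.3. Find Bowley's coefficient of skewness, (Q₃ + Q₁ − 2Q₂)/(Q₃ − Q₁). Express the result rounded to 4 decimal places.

-0.6000

numerator: Q₃ + Q₁ − 2Q₂ = 24.3 + 17.3 − 2×22.9 = -4.2000
denominator: Q₃ − Q₁ = 24.3 − 17.3 = 7.0000
Bowley skewness = -4.2000 / 7.0000 ≈ -0.6000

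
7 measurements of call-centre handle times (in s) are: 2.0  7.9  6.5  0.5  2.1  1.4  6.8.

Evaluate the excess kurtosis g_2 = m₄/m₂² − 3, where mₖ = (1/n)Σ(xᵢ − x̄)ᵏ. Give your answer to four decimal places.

-1.7178

x̄ = 3.8857
Σ(xᵢ − x̄)² = 55.8286 ⇒ m₂ = 7.97551
Σ(xᵢ − x̄)⁴ = 570.9110 ⇒ m₄ = 81.55872
m₂² = 63.60876
g_2 = m₄/m₂² − 3 = 1.28219 − 3 ≈ -1.7178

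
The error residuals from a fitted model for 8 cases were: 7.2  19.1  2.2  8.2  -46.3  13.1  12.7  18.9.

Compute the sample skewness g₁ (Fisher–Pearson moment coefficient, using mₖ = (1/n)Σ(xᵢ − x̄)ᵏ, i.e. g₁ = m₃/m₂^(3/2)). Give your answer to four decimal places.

-1.9456

x̄ = (7.2 + 19.1 + 2.2 + 8.2 - 46.3 + 13.1 + 12.7 + 18.9) / 8 = 4.3875
deviations (xᵢ − x̄): 2.8125, 14.7125, -2.1875, 3.8125, -50.6875, 8.7125, 8.3125, 14.5125
Σ(xᵢ − x̄)² = 3168.5288 ⇒ m₂ = 3168.5288/8 = 396.06609
Σ(xᵢ − x̄)³ = -122683.4092 ⇒ m₃ = -122683.4092/8 = -15335.42614
m₂^(3/2) = 396.06609^(1.5) = 7882.27346
g₁ = m₃ / m₂^(3/2) = -15335.42614 / 7882.27346 ≈ -1.9456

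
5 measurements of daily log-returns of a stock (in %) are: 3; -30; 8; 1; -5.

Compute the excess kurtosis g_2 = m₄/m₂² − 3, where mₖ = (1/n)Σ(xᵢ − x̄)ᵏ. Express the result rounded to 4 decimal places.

-0.2064

x̄ = -4.6000
Σ(xᵢ − x̄)² = 893.2000 ⇒ m₂ = 178.64000
Σ(xᵢ − x̄)⁴ = 445755.8560 ⇒ m₄ = 89151.17120
m₂² = 31912.24960
g_2 = m₄/m₂² − 3 = 2.79363 − 3 ≈ -0.2064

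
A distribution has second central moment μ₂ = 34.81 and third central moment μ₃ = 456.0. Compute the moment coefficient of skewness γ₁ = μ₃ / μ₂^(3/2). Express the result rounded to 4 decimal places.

σ = √μ₂ = √34.81 = 5.90000
σ³ = μ₂^(3/2) = 205.37900
γ₁ = μ₃/σ³ = 456.0 / 205.37900 ≈ 2.2203

2.2203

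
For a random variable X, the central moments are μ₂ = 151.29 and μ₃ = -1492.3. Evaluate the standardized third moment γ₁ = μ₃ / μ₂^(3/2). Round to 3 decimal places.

σ = √μ₂ = √151.29 = 12.30000
σ³ = μ₂^(3/2) = 1860.86700
γ₁ = μ₃/σ³ = -1492.3 / 1860.86700 ≈ -0.802

-0.802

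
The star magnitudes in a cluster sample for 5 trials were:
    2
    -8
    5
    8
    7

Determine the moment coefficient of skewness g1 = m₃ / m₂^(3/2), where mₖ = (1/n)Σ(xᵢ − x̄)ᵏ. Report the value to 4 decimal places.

-1.0742

x̄ = (2 - 8 + 5 + 8 + 7) / 5 = 2.8000
deviations (xᵢ − x̄): -0.8000, -10.8000, 2.2000, 5.2000, 4.2000
Σ(xᵢ − x̄)² = 166.8000 ⇒ m₂ = 166.8000/5 = 33.36000
Σ(xᵢ − x̄)³ = -1034.8800 ⇒ m₃ = -1034.8800/5 = -206.97600
m₂^(3/2) = 33.36000^(1.5) = 192.68108
g1 = m₃ / m₂^(3/2) = -206.97600 / 192.68108 ≈ -1.0742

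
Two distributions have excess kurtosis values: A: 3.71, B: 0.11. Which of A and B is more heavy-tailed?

A

Higher excess kurtosis ⇒ heavier tails relative to the normal distribution.
3.71 vs 0.11: the larger is 3.71, so A has heavier tails.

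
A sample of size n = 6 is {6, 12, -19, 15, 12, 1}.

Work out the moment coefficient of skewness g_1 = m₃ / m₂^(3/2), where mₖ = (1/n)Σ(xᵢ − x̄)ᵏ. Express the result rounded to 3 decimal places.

-1.216

x̄ = (6 + 12 - 19 + 15 + 12 + 1) / 6 = 4.5000
deviations (xᵢ − x̄): 1.5000, 7.5000, -23.5000, 10.5000, 7.5000, -3.5000
Σ(xᵢ − x̄)² = 789.5000 ⇒ m₂ = 789.5000/6 = 131.58333
Σ(xᵢ − x̄)³ = -11016.0000 ⇒ m₃ = -11016.0000/6 = -1836.00000
m₂^(3/2) = 131.58333^(1.5) = 1509.38950
g_1 = m₃ / m₂^(3/2) = -1836.00000 / 1509.38950 ≈ -1.216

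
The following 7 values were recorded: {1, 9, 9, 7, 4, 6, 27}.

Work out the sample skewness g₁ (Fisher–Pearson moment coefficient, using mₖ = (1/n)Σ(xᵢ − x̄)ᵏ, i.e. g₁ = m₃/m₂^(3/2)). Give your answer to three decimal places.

1.553

x̄ = (1 + 9 + 9 + 7 + 4 + 6 + 27) / 7 = 9.0000
deviations (xᵢ − x̄): -8.0000, 0.0000, 0.0000, -2.0000, -5.0000, -3.0000, 18.0000
Σ(xᵢ − x̄)² = 426.0000 ⇒ m₂ = 426.0000/7 = 60.85714
Σ(xᵢ − x̄)³ = 5160.0000 ⇒ m₃ = 5160.0000/7 = 737.14286
m₂^(3/2) = 60.85714^(1.5) = 474.75259
g₁ = m₃ / m₂^(3/2) = 737.14286 / 474.75259 ≈ 1.553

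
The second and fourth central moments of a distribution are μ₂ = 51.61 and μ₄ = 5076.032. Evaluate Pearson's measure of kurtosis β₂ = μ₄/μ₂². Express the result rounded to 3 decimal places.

1.906

μ₂² = 51.61² = 2663.59210
μ₄/μ₂² = 5076.032 / 2663.59210 = 1.90571
β₂ ≈ 1.906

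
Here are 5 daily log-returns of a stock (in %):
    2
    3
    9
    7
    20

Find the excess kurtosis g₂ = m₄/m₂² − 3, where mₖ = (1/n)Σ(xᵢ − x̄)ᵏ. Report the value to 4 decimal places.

x̄ = 8.2000
Σ(xᵢ − x̄)² = 206.8000 ⇒ m₂ = 41.36000
Σ(xᵢ − x̄)⁴ = 21599.0560 ⇒ m₄ = 4319.81120
m₂² = 1710.64960
g₂ = m₄/m₂² − 3 = 2.52525 − 3 ≈ -0.4748

-0.4748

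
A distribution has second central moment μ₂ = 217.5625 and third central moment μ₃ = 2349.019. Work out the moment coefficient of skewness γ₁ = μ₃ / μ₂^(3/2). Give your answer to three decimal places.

σ = √μ₂ = √217.5625 = 14.75000
σ³ = μ₂^(3/2) = 3209.04688
γ₁ = μ₃/σ³ = 2349.019 / 3209.04688 ≈ 0.732

0.732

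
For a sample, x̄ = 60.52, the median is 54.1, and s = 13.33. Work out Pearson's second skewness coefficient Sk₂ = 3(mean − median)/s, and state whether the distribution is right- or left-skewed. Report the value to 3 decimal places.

1.445, right-skewed

Sk₂ = 3(60.52 − 54.1) / 13.33 = 3 × 6.4200 / 13.33
    = 19.2600 / 13.33 ≈ 1.445
Sk₂ > 0 ⇒ mean > median ⇒ right-skewed (positive skew).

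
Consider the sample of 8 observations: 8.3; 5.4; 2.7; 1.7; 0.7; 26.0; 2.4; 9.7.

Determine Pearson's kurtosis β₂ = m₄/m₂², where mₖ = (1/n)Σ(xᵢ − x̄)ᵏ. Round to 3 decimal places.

4.542

x̄ = 7.1125
Σ(xᵢ − x̄)² = 479.8688 ⇒ m₂ = 59.98359
Σ(xᵢ − x̄)⁴ = 130738.5099 ⇒ m₄ = 16342.31374
m₂² = 3598.03152
β₂ = m₄/m₂² = 16342.31374 / 3598.03152 ≈ 4.542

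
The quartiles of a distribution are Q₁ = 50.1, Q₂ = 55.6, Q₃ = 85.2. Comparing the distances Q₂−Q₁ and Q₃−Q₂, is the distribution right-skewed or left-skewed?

Q₂ − Q₁ = 5.5;  Q₃ − Q₂ = 29.6
Q₃ − Q₂ > Q₂ − Q₁ ⇒ the upper half is more spread out ⇒ right-skewed.

right-skewed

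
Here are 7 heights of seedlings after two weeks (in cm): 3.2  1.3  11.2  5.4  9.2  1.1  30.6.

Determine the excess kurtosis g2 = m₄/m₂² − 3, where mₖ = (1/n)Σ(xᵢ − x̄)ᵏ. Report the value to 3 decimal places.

0.963

x̄ = 8.8571
Σ(xᵢ − x̄)² = 639.5971 ⇒ m₂ = 91.37102
Σ(xᵢ − x̄)⁴ = 231573.9178 ⇒ m₄ = 33081.98826
m₂² = 8348.66337
g2 = m₄/m₂² − 3 = 3.96255 − 3 ≈ 0.963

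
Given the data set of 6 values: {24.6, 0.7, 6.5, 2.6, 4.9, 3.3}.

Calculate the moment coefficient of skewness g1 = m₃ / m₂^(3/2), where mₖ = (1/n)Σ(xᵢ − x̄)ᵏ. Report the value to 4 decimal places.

x̄ = (24.6 + 0.7 + 6.5 + 2.6 + 4.9 + 3.3) / 6 = 7.1000
deviations (xᵢ − x̄): 17.5000, -6.4000, -0.6000, -4.5000, -2.2000, -3.8000
Σ(xᵢ − x̄)² = 387.1000 ⇒ m₂ = 387.1000/6 = 64.51667
Σ(xᵢ − x̄)³ = 4940.3700 ⇒ m₃ = 4940.3700/6 = 823.39500
m₂^(3/2) = 64.51667^(1.5) = 518.21250
g1 = m₃ / m₂^(3/2) = 823.39500 / 518.21250 ≈ 1.5889

1.5889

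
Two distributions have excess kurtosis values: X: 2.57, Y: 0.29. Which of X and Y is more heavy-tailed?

X

Higher excess kurtosis ⇒ heavier tails relative to the normal distribution.
2.57 vs 0.29: the larger is 2.57, so X has heavier tails.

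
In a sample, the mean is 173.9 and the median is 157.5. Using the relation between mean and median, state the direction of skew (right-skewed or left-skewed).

mean − median = 173.9 − 157.5 = 16.4
mean > median ⇒ the longer tail is on the right ⇒ right-skewed (positively skewed).

right-skewed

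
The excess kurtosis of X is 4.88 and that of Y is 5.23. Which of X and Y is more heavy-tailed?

Y

Higher excess kurtosis ⇒ heavier tails relative to the normal distribution.
4.88 vs 5.23: the larger is 5.23, so Y has heavier tails.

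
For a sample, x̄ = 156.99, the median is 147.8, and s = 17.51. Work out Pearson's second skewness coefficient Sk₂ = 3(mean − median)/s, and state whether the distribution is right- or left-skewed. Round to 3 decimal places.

Sk₂ = 3(156.99 − 147.8) / 17.51 = 3 × 9.1900 / 17.51
    = 27.5700 / 17.51 ≈ 1.575
Sk₂ > 0 ⇒ mean > median ⇒ right-skewed (positive skew).

1.575, right-skewed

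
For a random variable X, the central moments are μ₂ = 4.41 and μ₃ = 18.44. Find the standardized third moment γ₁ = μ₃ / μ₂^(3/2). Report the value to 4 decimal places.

σ = √μ₂ = √4.41 = 2.10000
σ³ = μ₂^(3/2) = 9.26100
γ₁ = μ₃/σ³ = 18.44 / 9.26100 ≈ 1.9911

1.9911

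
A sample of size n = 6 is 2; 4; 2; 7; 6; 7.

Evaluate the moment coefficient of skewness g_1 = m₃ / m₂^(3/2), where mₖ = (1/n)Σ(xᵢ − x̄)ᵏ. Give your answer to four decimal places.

x̄ = (2 + 4 + 2 + 7 + 6 + 7) / 6 = 4.6667
deviations (xᵢ − x̄): -2.6667, -0.6667, -2.6667, 2.3333, 1.3333, 2.3333
Σ(xᵢ − x̄)² = 27.3333 ⇒ m₂ = 27.3333/6 = 4.55556
Σ(xᵢ − x̄)³ = -10.4444 ⇒ m₃ = -10.4444/6 = -1.74074
m₂^(3/2) = 4.55556^(1.5) = 9.72326
g_1 = m₃ / m₂^(3/2) = -1.74074 / 9.72326 ≈ -0.1790

-0.1790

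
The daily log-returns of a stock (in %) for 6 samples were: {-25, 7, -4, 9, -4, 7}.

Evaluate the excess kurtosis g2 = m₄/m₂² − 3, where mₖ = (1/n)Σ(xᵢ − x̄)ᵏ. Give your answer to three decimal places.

-0.134

x̄ = -1.6667
Σ(xᵢ − x̄)² = 819.3333 ⇒ m₂ = 136.55556
Σ(xᵢ − x̄)⁴ = 320707.7778 ⇒ m₄ = 53451.29630
m₂² = 18647.41975
g2 = m₄/m₂² − 3 = 2.86642 − 3 ≈ -0.134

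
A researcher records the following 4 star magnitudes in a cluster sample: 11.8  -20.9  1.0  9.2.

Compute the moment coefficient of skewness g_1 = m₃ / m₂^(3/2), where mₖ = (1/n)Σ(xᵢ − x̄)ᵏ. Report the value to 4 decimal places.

-0.8528

x̄ = (11.8 - 20.9 + 1.0 + 9.2) / 4 = 0.2750
deviations (xᵢ − x̄): 11.5250, -21.1750, 0.7250, 8.9250
Σ(xᵢ − x̄)² = 661.3875 ⇒ m₂ = 661.3875/4 = 165.34687
Σ(xᵢ − x̄)³ = -7252.3369 ⇒ m₃ = -7252.3369/4 = -1813.08422
m₂^(3/2) = 165.34687^(1.5) = 2126.15042
g_1 = m₃ / m₂^(3/2) = -1813.08422 / 2126.15042 ≈ -0.8528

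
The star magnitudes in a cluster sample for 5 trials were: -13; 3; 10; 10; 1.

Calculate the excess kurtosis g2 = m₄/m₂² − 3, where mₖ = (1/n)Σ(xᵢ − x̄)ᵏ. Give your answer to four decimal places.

x̄ = 2.2000
Σ(xᵢ − x̄)² = 354.8000 ⇒ m₂ = 70.96000
Σ(xᵢ − x̄)⁴ = 60784.9760 ⇒ m₄ = 12156.99520
m₂² = 5035.32160
g2 = m₄/m₂² − 3 = 2.41434 − 3 ≈ -0.5857

-0.5857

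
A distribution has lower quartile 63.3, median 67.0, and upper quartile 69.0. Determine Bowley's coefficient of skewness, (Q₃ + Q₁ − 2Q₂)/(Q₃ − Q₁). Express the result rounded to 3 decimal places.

numerator: Q₃ + Q₁ − 2Q₂ = 69.0 + 63.3 − 2×67.0 = -1.7000
denominator: Q₃ − Q₁ = 69.0 − 63.3 = 5.7000
Bowley skewness = -1.7000 / 5.7000 ≈ -0.298

-0.298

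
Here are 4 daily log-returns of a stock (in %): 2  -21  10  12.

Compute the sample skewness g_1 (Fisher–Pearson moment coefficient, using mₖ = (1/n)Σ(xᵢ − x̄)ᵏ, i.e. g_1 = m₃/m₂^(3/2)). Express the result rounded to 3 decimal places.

-0.897

x̄ = (2 - 21 + 10 + 12) / 4 = 0.7500
deviations (xᵢ − x̄): 1.2500, -21.7500, 9.2500, 11.2500
Σ(xᵢ − x̄)² = 686.7500 ⇒ m₂ = 686.7500/4 = 171.68750
Σ(xᵢ − x̄)³ = -8071.8750 ⇒ m₃ = -8071.8750/4 = -2017.96875
m₂^(3/2) = 171.68750^(1.5) = 2249.61405
g_1 = m₃ / m₂^(3/2) = -2017.96875 / 2249.61405 ≈ -0.897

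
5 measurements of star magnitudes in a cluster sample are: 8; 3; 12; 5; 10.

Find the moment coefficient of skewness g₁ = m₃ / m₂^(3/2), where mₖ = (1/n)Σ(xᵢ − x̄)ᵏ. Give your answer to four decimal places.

-0.0913

x̄ = (8 + 3 + 12 + 5 + 10) / 5 = 7.6000
deviations (xᵢ − x̄): 0.4000, -4.6000, 4.4000, -2.6000, 2.4000
Σ(xᵢ − x̄)² = 53.2000 ⇒ m₂ = 53.2000/5 = 10.64000
Σ(xᵢ − x̄)³ = -15.8400 ⇒ m₃ = -15.8400/5 = -3.16800
m₂^(3/2) = 10.64000^(1.5) = 34.70663
g₁ = m₃ / m₂^(3/2) = -3.16800 / 34.70663 ≈ -0.0913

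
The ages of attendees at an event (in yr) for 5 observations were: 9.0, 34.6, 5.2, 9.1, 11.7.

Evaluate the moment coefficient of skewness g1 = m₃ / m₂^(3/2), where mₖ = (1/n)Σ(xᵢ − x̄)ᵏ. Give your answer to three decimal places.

x̄ = (9.0 + 34.6 + 5.2 + 9.1 + 11.7) / 5 = 13.9200
deviations (xᵢ − x̄): -4.9200, 20.6800, -8.7200, -4.8200, -2.2200
Σ(xᵢ − x̄)² = 556.0680 ⇒ m₂ = 556.0680/5 = 111.21360
Σ(xᵢ − x̄)³ = 7938.9869 ⇒ m₃ = 7938.9869/5 = 1587.79738
m₂^(3/2) = 111.21360^(1.5) = 1172.83481
g1 = m₃ / m₂^(3/2) = 1587.79738 / 1172.83481 ≈ 1.354

1.354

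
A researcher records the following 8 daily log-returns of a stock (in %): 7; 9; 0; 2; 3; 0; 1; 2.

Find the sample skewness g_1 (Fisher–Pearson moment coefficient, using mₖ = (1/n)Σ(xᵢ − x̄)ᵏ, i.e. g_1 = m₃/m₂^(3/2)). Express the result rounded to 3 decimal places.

0.922

x̄ = (7 + 9 + 0 + 2 + 3 + 0 + 1 + 2) / 8 = 3.0000
deviations (xᵢ − x̄): 4.0000, 6.0000, -3.0000, -1.0000, 0.0000, -3.0000, -2.0000, -1.0000
Σ(xᵢ − x̄)² = 76.0000 ⇒ m₂ = 76.0000/8 = 9.50000
Σ(xᵢ − x̄)³ = 216.0000 ⇒ m₃ = 216.0000/8 = 27.00000
m₂^(3/2) = 9.50000^(1.5) = 29.28097
g_1 = m₃ / m₂^(3/2) = 27.00000 / 29.28097 ≈ 0.922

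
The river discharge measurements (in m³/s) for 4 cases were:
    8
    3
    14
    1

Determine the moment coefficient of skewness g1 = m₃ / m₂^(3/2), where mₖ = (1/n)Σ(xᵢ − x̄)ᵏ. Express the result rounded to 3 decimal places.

x̄ = (8 + 3 + 14 + 1) / 4 = 6.5000
deviations (xᵢ − x̄): 1.5000, -3.5000, 7.5000, -5.5000
Σ(xᵢ − x̄)² = 101.0000 ⇒ m₂ = 101.0000/4 = 25.25000
Σ(xᵢ − x̄)³ = 216.0000 ⇒ m₃ = 216.0000/4 = 54.00000
m₂^(3/2) = 25.25000^(1.5) = 126.87968
g1 = m₃ / m₂^(3/2) = 54.00000 / 126.87968 ≈ 0.426

0.426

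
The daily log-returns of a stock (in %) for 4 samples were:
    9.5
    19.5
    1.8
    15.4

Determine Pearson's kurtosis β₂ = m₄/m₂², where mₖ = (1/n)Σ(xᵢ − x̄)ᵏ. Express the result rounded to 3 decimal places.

x̄ = 11.5500
Σ(xᵢ − x̄)² = 177.2900 ⇒ m₂ = 44.32250
Σ(xᵢ − x̄)⁴ = 13268.8024 ⇒ m₄ = 3317.20061
m₂² = 1964.48401
β₂ = m₄/m₂² = 3317.20061 / 1964.48401 ≈ 1.689

1.689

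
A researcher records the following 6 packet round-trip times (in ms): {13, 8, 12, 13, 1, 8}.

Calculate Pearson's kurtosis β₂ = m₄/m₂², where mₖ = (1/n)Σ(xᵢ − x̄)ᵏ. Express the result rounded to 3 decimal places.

x̄ = 9.1667
Σ(xᵢ − x̄)² = 106.8333 ⇒ m₂ = 17.80556
Σ(xᵢ − x̄)⁴ = 4948.1528 ⇒ m₄ = 824.69213
m₂² = 317.03781
β₂ = m₄/m₂² = 824.69213 / 317.03781 ≈ 2.601

2.601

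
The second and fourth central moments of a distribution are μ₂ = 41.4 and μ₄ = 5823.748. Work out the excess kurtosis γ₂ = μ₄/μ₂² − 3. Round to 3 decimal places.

μ₂² = 41.4² = 1713.96000
μ₄/μ₂² = 5823.748 / 1713.96000 = 3.39783
γ₂ = 3.39783 − 3 ≈ 0.398

0.398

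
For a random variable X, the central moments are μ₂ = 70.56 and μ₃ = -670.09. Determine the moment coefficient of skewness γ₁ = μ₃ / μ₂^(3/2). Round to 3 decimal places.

-1.131

σ = √μ₂ = √70.56 = 8.40000
σ³ = μ₂^(3/2) = 592.70400
γ₁ = μ₃/σ³ = -670.09 / 592.70400 ≈ -1.131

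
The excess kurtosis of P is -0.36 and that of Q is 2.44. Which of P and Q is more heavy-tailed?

Q

Higher excess kurtosis ⇒ heavier tails relative to the normal distribution.
-0.36 vs 2.44: the larger is 2.44, so Q has heavier tails. (Q is leptokurtic — heavier-than-normal tails; the other is platykurtic.)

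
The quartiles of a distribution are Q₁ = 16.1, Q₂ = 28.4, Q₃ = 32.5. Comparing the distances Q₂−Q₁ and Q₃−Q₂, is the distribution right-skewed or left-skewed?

left-skewed

Q₂ − Q₁ = 12.3;  Q₃ − Q₂ = 4.1
Q₂ − Q₁ > Q₃ − Q₂ ⇒ the lower half is more spread out ⇒ left-skewed.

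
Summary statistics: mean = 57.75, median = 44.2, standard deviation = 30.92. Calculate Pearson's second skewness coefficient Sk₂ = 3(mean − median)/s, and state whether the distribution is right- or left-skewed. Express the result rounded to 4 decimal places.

1.3147, right-skewed

Sk₂ = 3(57.75 − 44.2) / 30.92 = 3 × 13.5500 / 30.92
    = 40.6500 / 30.92 ≈ 1.3147
Sk₂ > 0 ⇒ mean > median ⇒ right-skewed (positive skew).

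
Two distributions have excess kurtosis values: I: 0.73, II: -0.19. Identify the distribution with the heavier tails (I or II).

Higher excess kurtosis ⇒ heavier tails relative to the normal distribution.
0.73 vs -0.19: the larger is 0.73, so I has heavier tails. (I is leptokurtic — heavier-than-normal tails; the other is platykurtic.)

I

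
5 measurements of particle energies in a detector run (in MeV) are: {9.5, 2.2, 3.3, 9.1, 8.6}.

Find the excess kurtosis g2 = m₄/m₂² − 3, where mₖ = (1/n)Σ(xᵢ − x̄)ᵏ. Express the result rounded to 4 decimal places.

-1.7393

x̄ = 6.5400
Σ(xᵢ − x̄)² = 48.8920 ⇒ m₂ = 9.77840
Σ(xᵢ − x̄)⁴ = 602.7029 ⇒ m₄ = 120.54058
m₂² = 95.61711
g2 = m₄/m₂² − 3 = 1.26066 − 3 ≈ -1.7393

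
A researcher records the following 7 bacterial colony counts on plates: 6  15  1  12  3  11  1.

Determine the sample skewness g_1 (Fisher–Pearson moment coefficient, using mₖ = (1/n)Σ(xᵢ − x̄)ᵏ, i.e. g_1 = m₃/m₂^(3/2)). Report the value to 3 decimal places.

0.200

x̄ = (6 + 15 + 1 + 12 + 3 + 11 + 1) / 7 = 7.0000
deviations (xᵢ − x̄): -1.0000, 8.0000, -6.0000, 5.0000, -4.0000, 4.0000, -6.0000
Σ(xᵢ − x̄)² = 194.0000 ⇒ m₂ = 194.0000/7 = 27.71429
Σ(xᵢ − x̄)³ = 204.0000 ⇒ m₃ = 204.0000/7 = 29.14286
m₂^(3/2) = 27.71429^(1.5) = 145.90008
g_1 = m₃ / m₂^(3/2) = 29.14286 / 145.90008 ≈ 0.200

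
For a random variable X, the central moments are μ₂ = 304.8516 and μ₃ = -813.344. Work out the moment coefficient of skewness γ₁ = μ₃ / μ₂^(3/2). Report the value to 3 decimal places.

σ = √μ₂ = √304.8516 = 17.46000
σ³ = μ₂^(3/2) = 5322.70894
γ₁ = μ₃/σ³ = -813.344 / 5322.70894 ≈ -0.153

-0.153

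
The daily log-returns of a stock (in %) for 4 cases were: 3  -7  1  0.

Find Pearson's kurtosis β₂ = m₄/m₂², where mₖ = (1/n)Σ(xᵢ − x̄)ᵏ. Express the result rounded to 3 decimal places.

x̄ = -0.7500
Σ(xᵢ − x̄)² = 56.7500 ⇒ m₂ = 14.18750
Σ(xᵢ − x̄)⁴ = 1733.3281 ⇒ m₄ = 433.33203
m₂² = 201.28516
β₂ = m₄/m₂² = 433.33203 / 201.28516 ≈ 2.153

2.153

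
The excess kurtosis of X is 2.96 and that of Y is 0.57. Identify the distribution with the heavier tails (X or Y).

Higher excess kurtosis ⇒ heavier tails relative to the normal distribution.
2.96 vs 0.57: the larger is 2.96, so X has heavier tails.

X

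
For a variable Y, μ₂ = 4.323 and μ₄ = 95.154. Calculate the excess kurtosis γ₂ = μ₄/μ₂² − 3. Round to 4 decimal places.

2.0916

μ₂² = 4.323² = 18.68833
μ₄/μ₂² = 95.154 / 18.68833 = 5.09163
γ₂ = 5.09163 − 3 ≈ 2.0916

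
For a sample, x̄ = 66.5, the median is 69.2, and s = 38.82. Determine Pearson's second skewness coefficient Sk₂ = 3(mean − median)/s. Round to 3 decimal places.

-0.209

Sk₂ = 3(66.5 − 69.2) / 38.82 = 3 × -2.7000 / 38.82
    = -8.1000 / 38.82 ≈ -0.209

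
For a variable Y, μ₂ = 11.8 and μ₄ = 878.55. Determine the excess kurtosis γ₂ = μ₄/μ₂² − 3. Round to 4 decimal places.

3.3096

μ₂² = 11.8² = 139.24000
μ₄/μ₂² = 878.55 / 139.24000 = 6.30961
γ₂ = 6.30961 − 3 ≈ 3.3096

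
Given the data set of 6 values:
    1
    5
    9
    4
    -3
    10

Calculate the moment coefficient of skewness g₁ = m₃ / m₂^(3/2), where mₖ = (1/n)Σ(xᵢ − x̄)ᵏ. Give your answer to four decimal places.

x̄ = (1 + 5 + 9 + 4 - 3 + 10) / 6 = 4.3333
deviations (xᵢ − x̄): -3.3333, 0.6667, 4.6667, -0.3333, -7.3333, 5.6667
Σ(xᵢ − x̄)² = 119.3333 ⇒ m₂ = 119.3333/6 = 19.88889
Σ(xᵢ − x̄)³ = -147.5556 ⇒ m₃ = -147.5556/6 = -24.59259
m₂^(3/2) = 19.88889^(1.5) = 88.69840
g₁ = m₃ / m₂^(3/2) = -24.59259 / 88.69840 ≈ -0.2773

-0.2773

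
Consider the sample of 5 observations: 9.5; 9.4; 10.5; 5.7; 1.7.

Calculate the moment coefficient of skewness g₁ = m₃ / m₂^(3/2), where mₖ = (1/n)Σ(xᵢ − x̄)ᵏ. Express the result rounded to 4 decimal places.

-0.7832

x̄ = (9.5 + 9.4 + 10.5 + 5.7 + 1.7) / 5 = 7.3600
deviations (xᵢ − x̄): 2.1400, 2.0400, 3.1400, -1.6600, -5.6600
Σ(xᵢ − x̄)² = 53.3920 ⇒ m₂ = 53.3920/5 = 10.67840
Σ(xᵢ − x̄)³ = -136.6466 ⇒ m₃ = -136.6466/5 = -27.32933
m₂^(3/2) = 10.67840^(1.5) = 34.89468
g₁ = m₃ / m₂^(3/2) = -27.32933 / 34.89468 ≈ -0.7832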